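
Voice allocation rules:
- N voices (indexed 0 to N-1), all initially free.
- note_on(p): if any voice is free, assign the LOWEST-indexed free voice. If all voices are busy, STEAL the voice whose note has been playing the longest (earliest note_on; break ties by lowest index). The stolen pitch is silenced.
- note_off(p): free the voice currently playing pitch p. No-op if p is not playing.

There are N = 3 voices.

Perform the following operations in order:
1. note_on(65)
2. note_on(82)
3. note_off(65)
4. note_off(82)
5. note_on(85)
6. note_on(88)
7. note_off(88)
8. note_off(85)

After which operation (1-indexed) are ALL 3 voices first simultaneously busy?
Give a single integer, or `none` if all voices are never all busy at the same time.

Answer: none

Derivation:
Op 1: note_on(65): voice 0 is free -> assigned | voices=[65 - -]
Op 2: note_on(82): voice 1 is free -> assigned | voices=[65 82 -]
Op 3: note_off(65): free voice 0 | voices=[- 82 -]
Op 4: note_off(82): free voice 1 | voices=[- - -]
Op 5: note_on(85): voice 0 is free -> assigned | voices=[85 - -]
Op 6: note_on(88): voice 1 is free -> assigned | voices=[85 88 -]
Op 7: note_off(88): free voice 1 | voices=[85 - -]
Op 8: note_off(85): free voice 0 | voices=[- - -]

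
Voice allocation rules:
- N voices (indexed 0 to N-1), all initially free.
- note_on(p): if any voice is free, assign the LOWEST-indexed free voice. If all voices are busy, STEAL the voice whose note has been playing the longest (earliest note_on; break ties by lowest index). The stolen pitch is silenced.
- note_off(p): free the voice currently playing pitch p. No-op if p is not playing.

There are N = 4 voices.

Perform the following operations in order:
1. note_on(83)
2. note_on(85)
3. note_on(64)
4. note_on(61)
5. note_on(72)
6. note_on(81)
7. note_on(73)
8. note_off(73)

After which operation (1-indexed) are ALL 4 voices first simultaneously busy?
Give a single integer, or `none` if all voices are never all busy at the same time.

Op 1: note_on(83): voice 0 is free -> assigned | voices=[83 - - -]
Op 2: note_on(85): voice 1 is free -> assigned | voices=[83 85 - -]
Op 3: note_on(64): voice 2 is free -> assigned | voices=[83 85 64 -]
Op 4: note_on(61): voice 3 is free -> assigned | voices=[83 85 64 61]
Op 5: note_on(72): all voices busy, STEAL voice 0 (pitch 83, oldest) -> assign | voices=[72 85 64 61]
Op 6: note_on(81): all voices busy, STEAL voice 1 (pitch 85, oldest) -> assign | voices=[72 81 64 61]
Op 7: note_on(73): all voices busy, STEAL voice 2 (pitch 64, oldest) -> assign | voices=[72 81 73 61]
Op 8: note_off(73): free voice 2 | voices=[72 81 - 61]

Answer: 4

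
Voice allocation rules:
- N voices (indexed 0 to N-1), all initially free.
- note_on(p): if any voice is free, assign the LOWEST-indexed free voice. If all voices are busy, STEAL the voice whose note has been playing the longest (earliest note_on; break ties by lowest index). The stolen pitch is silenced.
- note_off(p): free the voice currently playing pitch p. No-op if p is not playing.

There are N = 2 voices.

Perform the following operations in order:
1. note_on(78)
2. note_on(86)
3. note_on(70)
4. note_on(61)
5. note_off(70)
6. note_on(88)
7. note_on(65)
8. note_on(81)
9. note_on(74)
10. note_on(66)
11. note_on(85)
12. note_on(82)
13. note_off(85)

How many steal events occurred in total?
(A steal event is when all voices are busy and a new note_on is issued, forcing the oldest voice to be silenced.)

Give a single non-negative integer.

Op 1: note_on(78): voice 0 is free -> assigned | voices=[78 -]
Op 2: note_on(86): voice 1 is free -> assigned | voices=[78 86]
Op 3: note_on(70): all voices busy, STEAL voice 0 (pitch 78, oldest) -> assign | voices=[70 86]
Op 4: note_on(61): all voices busy, STEAL voice 1 (pitch 86, oldest) -> assign | voices=[70 61]
Op 5: note_off(70): free voice 0 | voices=[- 61]
Op 6: note_on(88): voice 0 is free -> assigned | voices=[88 61]
Op 7: note_on(65): all voices busy, STEAL voice 1 (pitch 61, oldest) -> assign | voices=[88 65]
Op 8: note_on(81): all voices busy, STEAL voice 0 (pitch 88, oldest) -> assign | voices=[81 65]
Op 9: note_on(74): all voices busy, STEAL voice 1 (pitch 65, oldest) -> assign | voices=[81 74]
Op 10: note_on(66): all voices busy, STEAL voice 0 (pitch 81, oldest) -> assign | voices=[66 74]
Op 11: note_on(85): all voices busy, STEAL voice 1 (pitch 74, oldest) -> assign | voices=[66 85]
Op 12: note_on(82): all voices busy, STEAL voice 0 (pitch 66, oldest) -> assign | voices=[82 85]
Op 13: note_off(85): free voice 1 | voices=[82 -]

Answer: 8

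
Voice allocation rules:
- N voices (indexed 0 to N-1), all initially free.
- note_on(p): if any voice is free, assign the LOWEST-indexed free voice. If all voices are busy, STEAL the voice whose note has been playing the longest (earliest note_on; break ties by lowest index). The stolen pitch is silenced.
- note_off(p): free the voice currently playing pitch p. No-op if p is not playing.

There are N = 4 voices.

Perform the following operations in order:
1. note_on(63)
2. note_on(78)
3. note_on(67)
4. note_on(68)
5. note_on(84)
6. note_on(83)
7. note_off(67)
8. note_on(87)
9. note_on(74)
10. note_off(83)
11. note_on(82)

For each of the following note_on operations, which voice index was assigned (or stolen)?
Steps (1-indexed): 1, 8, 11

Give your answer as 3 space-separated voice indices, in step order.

Op 1: note_on(63): voice 0 is free -> assigned | voices=[63 - - -]
Op 2: note_on(78): voice 1 is free -> assigned | voices=[63 78 - -]
Op 3: note_on(67): voice 2 is free -> assigned | voices=[63 78 67 -]
Op 4: note_on(68): voice 3 is free -> assigned | voices=[63 78 67 68]
Op 5: note_on(84): all voices busy, STEAL voice 0 (pitch 63, oldest) -> assign | voices=[84 78 67 68]
Op 6: note_on(83): all voices busy, STEAL voice 1 (pitch 78, oldest) -> assign | voices=[84 83 67 68]
Op 7: note_off(67): free voice 2 | voices=[84 83 - 68]
Op 8: note_on(87): voice 2 is free -> assigned | voices=[84 83 87 68]
Op 9: note_on(74): all voices busy, STEAL voice 3 (pitch 68, oldest) -> assign | voices=[84 83 87 74]
Op 10: note_off(83): free voice 1 | voices=[84 - 87 74]
Op 11: note_on(82): voice 1 is free -> assigned | voices=[84 82 87 74]

Answer: 0 2 1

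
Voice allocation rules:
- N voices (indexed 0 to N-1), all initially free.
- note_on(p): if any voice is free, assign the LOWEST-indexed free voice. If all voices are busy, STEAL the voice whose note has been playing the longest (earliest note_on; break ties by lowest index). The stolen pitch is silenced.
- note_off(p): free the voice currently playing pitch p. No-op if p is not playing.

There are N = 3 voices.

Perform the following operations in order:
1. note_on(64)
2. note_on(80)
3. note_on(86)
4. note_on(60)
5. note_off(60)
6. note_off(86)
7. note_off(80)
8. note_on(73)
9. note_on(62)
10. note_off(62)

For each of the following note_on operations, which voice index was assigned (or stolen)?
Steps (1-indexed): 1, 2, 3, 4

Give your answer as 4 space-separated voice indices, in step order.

Answer: 0 1 2 0

Derivation:
Op 1: note_on(64): voice 0 is free -> assigned | voices=[64 - -]
Op 2: note_on(80): voice 1 is free -> assigned | voices=[64 80 -]
Op 3: note_on(86): voice 2 is free -> assigned | voices=[64 80 86]
Op 4: note_on(60): all voices busy, STEAL voice 0 (pitch 64, oldest) -> assign | voices=[60 80 86]
Op 5: note_off(60): free voice 0 | voices=[- 80 86]
Op 6: note_off(86): free voice 2 | voices=[- 80 -]
Op 7: note_off(80): free voice 1 | voices=[- - -]
Op 8: note_on(73): voice 0 is free -> assigned | voices=[73 - -]
Op 9: note_on(62): voice 1 is free -> assigned | voices=[73 62 -]
Op 10: note_off(62): free voice 1 | voices=[73 - -]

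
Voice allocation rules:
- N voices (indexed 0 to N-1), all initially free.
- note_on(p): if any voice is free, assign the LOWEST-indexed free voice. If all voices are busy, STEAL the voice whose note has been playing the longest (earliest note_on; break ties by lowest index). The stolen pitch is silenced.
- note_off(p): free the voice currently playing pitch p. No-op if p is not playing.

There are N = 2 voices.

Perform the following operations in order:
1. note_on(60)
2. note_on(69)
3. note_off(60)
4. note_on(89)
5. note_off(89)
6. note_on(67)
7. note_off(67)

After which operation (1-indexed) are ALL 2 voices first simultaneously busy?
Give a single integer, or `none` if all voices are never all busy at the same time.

Answer: 2

Derivation:
Op 1: note_on(60): voice 0 is free -> assigned | voices=[60 -]
Op 2: note_on(69): voice 1 is free -> assigned | voices=[60 69]
Op 3: note_off(60): free voice 0 | voices=[- 69]
Op 4: note_on(89): voice 0 is free -> assigned | voices=[89 69]
Op 5: note_off(89): free voice 0 | voices=[- 69]
Op 6: note_on(67): voice 0 is free -> assigned | voices=[67 69]
Op 7: note_off(67): free voice 0 | voices=[- 69]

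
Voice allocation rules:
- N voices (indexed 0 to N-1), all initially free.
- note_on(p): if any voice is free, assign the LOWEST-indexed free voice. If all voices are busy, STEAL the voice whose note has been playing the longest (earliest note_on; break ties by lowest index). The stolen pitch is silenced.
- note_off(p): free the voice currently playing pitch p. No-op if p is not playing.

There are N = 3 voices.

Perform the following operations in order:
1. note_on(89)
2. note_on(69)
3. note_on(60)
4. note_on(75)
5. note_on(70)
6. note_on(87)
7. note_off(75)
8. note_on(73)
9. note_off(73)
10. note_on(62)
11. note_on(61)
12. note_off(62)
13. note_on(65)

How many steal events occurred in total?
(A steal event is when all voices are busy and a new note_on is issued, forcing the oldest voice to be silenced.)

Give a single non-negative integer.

Answer: 4

Derivation:
Op 1: note_on(89): voice 0 is free -> assigned | voices=[89 - -]
Op 2: note_on(69): voice 1 is free -> assigned | voices=[89 69 -]
Op 3: note_on(60): voice 2 is free -> assigned | voices=[89 69 60]
Op 4: note_on(75): all voices busy, STEAL voice 0 (pitch 89, oldest) -> assign | voices=[75 69 60]
Op 5: note_on(70): all voices busy, STEAL voice 1 (pitch 69, oldest) -> assign | voices=[75 70 60]
Op 6: note_on(87): all voices busy, STEAL voice 2 (pitch 60, oldest) -> assign | voices=[75 70 87]
Op 7: note_off(75): free voice 0 | voices=[- 70 87]
Op 8: note_on(73): voice 0 is free -> assigned | voices=[73 70 87]
Op 9: note_off(73): free voice 0 | voices=[- 70 87]
Op 10: note_on(62): voice 0 is free -> assigned | voices=[62 70 87]
Op 11: note_on(61): all voices busy, STEAL voice 1 (pitch 70, oldest) -> assign | voices=[62 61 87]
Op 12: note_off(62): free voice 0 | voices=[- 61 87]
Op 13: note_on(65): voice 0 is free -> assigned | voices=[65 61 87]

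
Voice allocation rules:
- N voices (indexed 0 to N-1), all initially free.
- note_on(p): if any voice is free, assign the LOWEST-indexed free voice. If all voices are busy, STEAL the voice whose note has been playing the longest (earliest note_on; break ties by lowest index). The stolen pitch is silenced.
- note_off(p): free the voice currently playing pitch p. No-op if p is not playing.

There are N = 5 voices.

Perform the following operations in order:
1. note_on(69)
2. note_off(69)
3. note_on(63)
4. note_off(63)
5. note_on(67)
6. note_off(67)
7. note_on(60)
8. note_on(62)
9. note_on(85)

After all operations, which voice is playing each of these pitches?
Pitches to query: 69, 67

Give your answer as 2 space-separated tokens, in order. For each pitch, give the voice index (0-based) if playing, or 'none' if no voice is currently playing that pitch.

Op 1: note_on(69): voice 0 is free -> assigned | voices=[69 - - - -]
Op 2: note_off(69): free voice 0 | voices=[- - - - -]
Op 3: note_on(63): voice 0 is free -> assigned | voices=[63 - - - -]
Op 4: note_off(63): free voice 0 | voices=[- - - - -]
Op 5: note_on(67): voice 0 is free -> assigned | voices=[67 - - - -]
Op 6: note_off(67): free voice 0 | voices=[- - - - -]
Op 7: note_on(60): voice 0 is free -> assigned | voices=[60 - - - -]
Op 8: note_on(62): voice 1 is free -> assigned | voices=[60 62 - - -]
Op 9: note_on(85): voice 2 is free -> assigned | voices=[60 62 85 - -]

Answer: none none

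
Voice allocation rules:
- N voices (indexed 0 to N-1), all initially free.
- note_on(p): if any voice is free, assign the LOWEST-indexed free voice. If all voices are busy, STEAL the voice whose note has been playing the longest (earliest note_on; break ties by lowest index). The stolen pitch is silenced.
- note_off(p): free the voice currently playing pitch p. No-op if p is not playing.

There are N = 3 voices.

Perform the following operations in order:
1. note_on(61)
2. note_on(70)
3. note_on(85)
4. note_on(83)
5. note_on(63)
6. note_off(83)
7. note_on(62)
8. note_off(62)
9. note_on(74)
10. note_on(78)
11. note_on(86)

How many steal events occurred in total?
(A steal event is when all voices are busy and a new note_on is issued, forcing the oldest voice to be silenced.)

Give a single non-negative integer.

Answer: 4

Derivation:
Op 1: note_on(61): voice 0 is free -> assigned | voices=[61 - -]
Op 2: note_on(70): voice 1 is free -> assigned | voices=[61 70 -]
Op 3: note_on(85): voice 2 is free -> assigned | voices=[61 70 85]
Op 4: note_on(83): all voices busy, STEAL voice 0 (pitch 61, oldest) -> assign | voices=[83 70 85]
Op 5: note_on(63): all voices busy, STEAL voice 1 (pitch 70, oldest) -> assign | voices=[83 63 85]
Op 6: note_off(83): free voice 0 | voices=[- 63 85]
Op 7: note_on(62): voice 0 is free -> assigned | voices=[62 63 85]
Op 8: note_off(62): free voice 0 | voices=[- 63 85]
Op 9: note_on(74): voice 0 is free -> assigned | voices=[74 63 85]
Op 10: note_on(78): all voices busy, STEAL voice 2 (pitch 85, oldest) -> assign | voices=[74 63 78]
Op 11: note_on(86): all voices busy, STEAL voice 1 (pitch 63, oldest) -> assign | voices=[74 86 78]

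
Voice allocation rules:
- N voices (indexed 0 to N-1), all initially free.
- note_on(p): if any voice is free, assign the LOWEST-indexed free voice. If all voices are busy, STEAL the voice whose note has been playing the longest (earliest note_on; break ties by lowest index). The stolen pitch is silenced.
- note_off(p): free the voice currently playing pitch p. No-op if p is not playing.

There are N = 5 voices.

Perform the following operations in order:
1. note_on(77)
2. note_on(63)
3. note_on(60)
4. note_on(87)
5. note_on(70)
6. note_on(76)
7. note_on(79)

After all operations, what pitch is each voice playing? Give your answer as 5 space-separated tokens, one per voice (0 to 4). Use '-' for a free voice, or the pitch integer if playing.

Op 1: note_on(77): voice 0 is free -> assigned | voices=[77 - - - -]
Op 2: note_on(63): voice 1 is free -> assigned | voices=[77 63 - - -]
Op 3: note_on(60): voice 2 is free -> assigned | voices=[77 63 60 - -]
Op 4: note_on(87): voice 3 is free -> assigned | voices=[77 63 60 87 -]
Op 5: note_on(70): voice 4 is free -> assigned | voices=[77 63 60 87 70]
Op 6: note_on(76): all voices busy, STEAL voice 0 (pitch 77, oldest) -> assign | voices=[76 63 60 87 70]
Op 7: note_on(79): all voices busy, STEAL voice 1 (pitch 63, oldest) -> assign | voices=[76 79 60 87 70]

Answer: 76 79 60 87 70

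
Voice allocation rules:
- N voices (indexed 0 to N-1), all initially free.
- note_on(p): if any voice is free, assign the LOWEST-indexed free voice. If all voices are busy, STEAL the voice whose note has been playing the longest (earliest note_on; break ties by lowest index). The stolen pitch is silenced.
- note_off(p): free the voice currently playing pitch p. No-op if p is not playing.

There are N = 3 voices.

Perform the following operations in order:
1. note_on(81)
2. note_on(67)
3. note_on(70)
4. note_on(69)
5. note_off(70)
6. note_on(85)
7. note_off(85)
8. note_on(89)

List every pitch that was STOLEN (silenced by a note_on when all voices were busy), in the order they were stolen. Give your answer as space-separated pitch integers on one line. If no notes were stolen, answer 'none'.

Answer: 81

Derivation:
Op 1: note_on(81): voice 0 is free -> assigned | voices=[81 - -]
Op 2: note_on(67): voice 1 is free -> assigned | voices=[81 67 -]
Op 3: note_on(70): voice 2 is free -> assigned | voices=[81 67 70]
Op 4: note_on(69): all voices busy, STEAL voice 0 (pitch 81, oldest) -> assign | voices=[69 67 70]
Op 5: note_off(70): free voice 2 | voices=[69 67 -]
Op 6: note_on(85): voice 2 is free -> assigned | voices=[69 67 85]
Op 7: note_off(85): free voice 2 | voices=[69 67 -]
Op 8: note_on(89): voice 2 is free -> assigned | voices=[69 67 89]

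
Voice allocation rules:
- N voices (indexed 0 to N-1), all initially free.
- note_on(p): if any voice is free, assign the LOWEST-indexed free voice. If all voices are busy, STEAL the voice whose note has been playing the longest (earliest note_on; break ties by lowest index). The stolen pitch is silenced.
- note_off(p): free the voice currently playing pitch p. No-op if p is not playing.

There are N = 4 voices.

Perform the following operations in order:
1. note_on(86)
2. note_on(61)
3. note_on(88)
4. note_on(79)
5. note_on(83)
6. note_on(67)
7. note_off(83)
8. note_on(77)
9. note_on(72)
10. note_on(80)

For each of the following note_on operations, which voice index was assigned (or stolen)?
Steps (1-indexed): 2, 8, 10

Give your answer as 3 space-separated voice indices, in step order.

Op 1: note_on(86): voice 0 is free -> assigned | voices=[86 - - -]
Op 2: note_on(61): voice 1 is free -> assigned | voices=[86 61 - -]
Op 3: note_on(88): voice 2 is free -> assigned | voices=[86 61 88 -]
Op 4: note_on(79): voice 3 is free -> assigned | voices=[86 61 88 79]
Op 5: note_on(83): all voices busy, STEAL voice 0 (pitch 86, oldest) -> assign | voices=[83 61 88 79]
Op 6: note_on(67): all voices busy, STEAL voice 1 (pitch 61, oldest) -> assign | voices=[83 67 88 79]
Op 7: note_off(83): free voice 0 | voices=[- 67 88 79]
Op 8: note_on(77): voice 0 is free -> assigned | voices=[77 67 88 79]
Op 9: note_on(72): all voices busy, STEAL voice 2 (pitch 88, oldest) -> assign | voices=[77 67 72 79]
Op 10: note_on(80): all voices busy, STEAL voice 3 (pitch 79, oldest) -> assign | voices=[77 67 72 80]

Answer: 1 0 3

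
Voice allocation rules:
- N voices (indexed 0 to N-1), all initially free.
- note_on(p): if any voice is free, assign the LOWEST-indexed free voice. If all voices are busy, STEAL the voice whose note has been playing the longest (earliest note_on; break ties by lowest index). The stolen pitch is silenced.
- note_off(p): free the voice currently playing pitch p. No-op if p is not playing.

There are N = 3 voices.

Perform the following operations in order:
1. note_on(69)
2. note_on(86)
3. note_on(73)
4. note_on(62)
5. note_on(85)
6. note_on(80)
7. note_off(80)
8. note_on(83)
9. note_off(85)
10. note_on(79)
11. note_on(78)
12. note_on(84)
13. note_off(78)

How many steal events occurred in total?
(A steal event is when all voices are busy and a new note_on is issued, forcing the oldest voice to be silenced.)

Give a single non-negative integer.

Op 1: note_on(69): voice 0 is free -> assigned | voices=[69 - -]
Op 2: note_on(86): voice 1 is free -> assigned | voices=[69 86 -]
Op 3: note_on(73): voice 2 is free -> assigned | voices=[69 86 73]
Op 4: note_on(62): all voices busy, STEAL voice 0 (pitch 69, oldest) -> assign | voices=[62 86 73]
Op 5: note_on(85): all voices busy, STEAL voice 1 (pitch 86, oldest) -> assign | voices=[62 85 73]
Op 6: note_on(80): all voices busy, STEAL voice 2 (pitch 73, oldest) -> assign | voices=[62 85 80]
Op 7: note_off(80): free voice 2 | voices=[62 85 -]
Op 8: note_on(83): voice 2 is free -> assigned | voices=[62 85 83]
Op 9: note_off(85): free voice 1 | voices=[62 - 83]
Op 10: note_on(79): voice 1 is free -> assigned | voices=[62 79 83]
Op 11: note_on(78): all voices busy, STEAL voice 0 (pitch 62, oldest) -> assign | voices=[78 79 83]
Op 12: note_on(84): all voices busy, STEAL voice 2 (pitch 83, oldest) -> assign | voices=[78 79 84]
Op 13: note_off(78): free voice 0 | voices=[- 79 84]

Answer: 5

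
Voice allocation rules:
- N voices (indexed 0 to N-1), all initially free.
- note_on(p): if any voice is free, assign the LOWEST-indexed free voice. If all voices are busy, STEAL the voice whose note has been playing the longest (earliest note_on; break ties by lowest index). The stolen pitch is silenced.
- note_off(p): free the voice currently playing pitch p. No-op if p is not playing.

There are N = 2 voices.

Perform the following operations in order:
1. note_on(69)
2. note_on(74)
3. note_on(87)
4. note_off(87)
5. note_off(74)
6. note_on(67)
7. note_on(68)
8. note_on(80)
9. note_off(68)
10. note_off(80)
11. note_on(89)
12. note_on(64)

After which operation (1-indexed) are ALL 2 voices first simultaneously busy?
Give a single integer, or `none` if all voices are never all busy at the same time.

Answer: 2

Derivation:
Op 1: note_on(69): voice 0 is free -> assigned | voices=[69 -]
Op 2: note_on(74): voice 1 is free -> assigned | voices=[69 74]
Op 3: note_on(87): all voices busy, STEAL voice 0 (pitch 69, oldest) -> assign | voices=[87 74]
Op 4: note_off(87): free voice 0 | voices=[- 74]
Op 5: note_off(74): free voice 1 | voices=[- -]
Op 6: note_on(67): voice 0 is free -> assigned | voices=[67 -]
Op 7: note_on(68): voice 1 is free -> assigned | voices=[67 68]
Op 8: note_on(80): all voices busy, STEAL voice 0 (pitch 67, oldest) -> assign | voices=[80 68]
Op 9: note_off(68): free voice 1 | voices=[80 -]
Op 10: note_off(80): free voice 0 | voices=[- -]
Op 11: note_on(89): voice 0 is free -> assigned | voices=[89 -]
Op 12: note_on(64): voice 1 is free -> assigned | voices=[89 64]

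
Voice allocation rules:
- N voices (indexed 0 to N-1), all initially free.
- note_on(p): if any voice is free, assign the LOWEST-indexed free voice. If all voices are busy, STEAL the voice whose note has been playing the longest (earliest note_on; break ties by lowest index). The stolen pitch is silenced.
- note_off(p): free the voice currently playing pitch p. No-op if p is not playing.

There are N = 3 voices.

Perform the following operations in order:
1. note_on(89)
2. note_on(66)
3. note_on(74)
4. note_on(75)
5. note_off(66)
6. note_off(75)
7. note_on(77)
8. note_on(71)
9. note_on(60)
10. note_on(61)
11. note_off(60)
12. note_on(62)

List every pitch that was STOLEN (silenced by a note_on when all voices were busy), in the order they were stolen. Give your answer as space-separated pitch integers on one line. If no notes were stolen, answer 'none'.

Op 1: note_on(89): voice 0 is free -> assigned | voices=[89 - -]
Op 2: note_on(66): voice 1 is free -> assigned | voices=[89 66 -]
Op 3: note_on(74): voice 2 is free -> assigned | voices=[89 66 74]
Op 4: note_on(75): all voices busy, STEAL voice 0 (pitch 89, oldest) -> assign | voices=[75 66 74]
Op 5: note_off(66): free voice 1 | voices=[75 - 74]
Op 6: note_off(75): free voice 0 | voices=[- - 74]
Op 7: note_on(77): voice 0 is free -> assigned | voices=[77 - 74]
Op 8: note_on(71): voice 1 is free -> assigned | voices=[77 71 74]
Op 9: note_on(60): all voices busy, STEAL voice 2 (pitch 74, oldest) -> assign | voices=[77 71 60]
Op 10: note_on(61): all voices busy, STEAL voice 0 (pitch 77, oldest) -> assign | voices=[61 71 60]
Op 11: note_off(60): free voice 2 | voices=[61 71 -]
Op 12: note_on(62): voice 2 is free -> assigned | voices=[61 71 62]

Answer: 89 74 77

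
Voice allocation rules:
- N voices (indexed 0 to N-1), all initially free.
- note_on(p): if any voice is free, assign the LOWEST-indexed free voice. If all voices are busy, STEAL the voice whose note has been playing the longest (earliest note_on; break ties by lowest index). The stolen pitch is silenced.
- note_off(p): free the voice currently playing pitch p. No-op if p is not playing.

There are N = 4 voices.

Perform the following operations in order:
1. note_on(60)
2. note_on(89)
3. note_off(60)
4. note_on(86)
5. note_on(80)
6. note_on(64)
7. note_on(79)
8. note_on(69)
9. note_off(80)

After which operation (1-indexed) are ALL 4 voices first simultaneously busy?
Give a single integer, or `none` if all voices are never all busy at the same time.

Op 1: note_on(60): voice 0 is free -> assigned | voices=[60 - - -]
Op 2: note_on(89): voice 1 is free -> assigned | voices=[60 89 - -]
Op 3: note_off(60): free voice 0 | voices=[- 89 - -]
Op 4: note_on(86): voice 0 is free -> assigned | voices=[86 89 - -]
Op 5: note_on(80): voice 2 is free -> assigned | voices=[86 89 80 -]
Op 6: note_on(64): voice 3 is free -> assigned | voices=[86 89 80 64]
Op 7: note_on(79): all voices busy, STEAL voice 1 (pitch 89, oldest) -> assign | voices=[86 79 80 64]
Op 8: note_on(69): all voices busy, STEAL voice 0 (pitch 86, oldest) -> assign | voices=[69 79 80 64]
Op 9: note_off(80): free voice 2 | voices=[69 79 - 64]

Answer: 6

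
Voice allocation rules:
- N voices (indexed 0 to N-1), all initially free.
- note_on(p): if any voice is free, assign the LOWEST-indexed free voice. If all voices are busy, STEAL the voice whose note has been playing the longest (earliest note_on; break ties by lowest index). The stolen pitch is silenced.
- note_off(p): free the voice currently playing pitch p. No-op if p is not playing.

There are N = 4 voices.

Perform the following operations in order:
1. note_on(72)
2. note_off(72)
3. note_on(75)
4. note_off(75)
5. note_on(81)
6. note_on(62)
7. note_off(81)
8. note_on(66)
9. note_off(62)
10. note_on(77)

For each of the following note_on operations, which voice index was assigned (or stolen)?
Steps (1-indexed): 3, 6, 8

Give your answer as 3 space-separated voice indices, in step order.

Answer: 0 1 0

Derivation:
Op 1: note_on(72): voice 0 is free -> assigned | voices=[72 - - -]
Op 2: note_off(72): free voice 0 | voices=[- - - -]
Op 3: note_on(75): voice 0 is free -> assigned | voices=[75 - - -]
Op 4: note_off(75): free voice 0 | voices=[- - - -]
Op 5: note_on(81): voice 0 is free -> assigned | voices=[81 - - -]
Op 6: note_on(62): voice 1 is free -> assigned | voices=[81 62 - -]
Op 7: note_off(81): free voice 0 | voices=[- 62 - -]
Op 8: note_on(66): voice 0 is free -> assigned | voices=[66 62 - -]
Op 9: note_off(62): free voice 1 | voices=[66 - - -]
Op 10: note_on(77): voice 1 is free -> assigned | voices=[66 77 - -]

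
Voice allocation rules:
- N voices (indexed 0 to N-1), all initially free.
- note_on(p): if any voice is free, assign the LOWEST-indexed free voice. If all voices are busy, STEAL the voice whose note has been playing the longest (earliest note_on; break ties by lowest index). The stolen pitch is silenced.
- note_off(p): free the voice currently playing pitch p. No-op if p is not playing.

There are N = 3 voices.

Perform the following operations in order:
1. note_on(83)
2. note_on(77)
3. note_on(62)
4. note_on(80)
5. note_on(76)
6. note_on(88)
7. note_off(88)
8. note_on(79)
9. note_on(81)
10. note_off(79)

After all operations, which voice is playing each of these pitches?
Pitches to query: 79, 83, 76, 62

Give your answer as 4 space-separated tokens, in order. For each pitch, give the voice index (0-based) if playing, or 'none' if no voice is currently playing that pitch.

Op 1: note_on(83): voice 0 is free -> assigned | voices=[83 - -]
Op 2: note_on(77): voice 1 is free -> assigned | voices=[83 77 -]
Op 3: note_on(62): voice 2 is free -> assigned | voices=[83 77 62]
Op 4: note_on(80): all voices busy, STEAL voice 0 (pitch 83, oldest) -> assign | voices=[80 77 62]
Op 5: note_on(76): all voices busy, STEAL voice 1 (pitch 77, oldest) -> assign | voices=[80 76 62]
Op 6: note_on(88): all voices busy, STEAL voice 2 (pitch 62, oldest) -> assign | voices=[80 76 88]
Op 7: note_off(88): free voice 2 | voices=[80 76 -]
Op 8: note_on(79): voice 2 is free -> assigned | voices=[80 76 79]
Op 9: note_on(81): all voices busy, STEAL voice 0 (pitch 80, oldest) -> assign | voices=[81 76 79]
Op 10: note_off(79): free voice 2 | voices=[81 76 -]

Answer: none none 1 none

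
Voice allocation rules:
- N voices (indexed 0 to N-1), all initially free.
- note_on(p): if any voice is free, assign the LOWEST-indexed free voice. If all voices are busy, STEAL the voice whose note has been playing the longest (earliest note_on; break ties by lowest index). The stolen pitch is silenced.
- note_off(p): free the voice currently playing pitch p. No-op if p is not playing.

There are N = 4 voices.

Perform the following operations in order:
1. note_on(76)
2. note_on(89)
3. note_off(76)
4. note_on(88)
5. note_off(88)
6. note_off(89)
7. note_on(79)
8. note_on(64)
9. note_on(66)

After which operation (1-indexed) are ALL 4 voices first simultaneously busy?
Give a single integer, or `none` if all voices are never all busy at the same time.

Answer: none

Derivation:
Op 1: note_on(76): voice 0 is free -> assigned | voices=[76 - - -]
Op 2: note_on(89): voice 1 is free -> assigned | voices=[76 89 - -]
Op 3: note_off(76): free voice 0 | voices=[- 89 - -]
Op 4: note_on(88): voice 0 is free -> assigned | voices=[88 89 - -]
Op 5: note_off(88): free voice 0 | voices=[- 89 - -]
Op 6: note_off(89): free voice 1 | voices=[- - - -]
Op 7: note_on(79): voice 0 is free -> assigned | voices=[79 - - -]
Op 8: note_on(64): voice 1 is free -> assigned | voices=[79 64 - -]
Op 9: note_on(66): voice 2 is free -> assigned | voices=[79 64 66 -]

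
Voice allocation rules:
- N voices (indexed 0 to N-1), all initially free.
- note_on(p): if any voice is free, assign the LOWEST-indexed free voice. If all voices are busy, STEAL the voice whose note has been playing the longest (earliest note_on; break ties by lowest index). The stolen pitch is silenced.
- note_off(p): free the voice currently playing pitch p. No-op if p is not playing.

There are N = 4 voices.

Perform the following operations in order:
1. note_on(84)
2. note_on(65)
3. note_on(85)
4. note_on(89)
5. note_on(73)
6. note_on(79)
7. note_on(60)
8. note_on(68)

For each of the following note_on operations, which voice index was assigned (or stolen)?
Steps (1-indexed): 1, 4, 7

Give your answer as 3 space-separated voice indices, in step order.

Answer: 0 3 2

Derivation:
Op 1: note_on(84): voice 0 is free -> assigned | voices=[84 - - -]
Op 2: note_on(65): voice 1 is free -> assigned | voices=[84 65 - -]
Op 3: note_on(85): voice 2 is free -> assigned | voices=[84 65 85 -]
Op 4: note_on(89): voice 3 is free -> assigned | voices=[84 65 85 89]
Op 5: note_on(73): all voices busy, STEAL voice 0 (pitch 84, oldest) -> assign | voices=[73 65 85 89]
Op 6: note_on(79): all voices busy, STEAL voice 1 (pitch 65, oldest) -> assign | voices=[73 79 85 89]
Op 7: note_on(60): all voices busy, STEAL voice 2 (pitch 85, oldest) -> assign | voices=[73 79 60 89]
Op 8: note_on(68): all voices busy, STEAL voice 3 (pitch 89, oldest) -> assign | voices=[73 79 60 68]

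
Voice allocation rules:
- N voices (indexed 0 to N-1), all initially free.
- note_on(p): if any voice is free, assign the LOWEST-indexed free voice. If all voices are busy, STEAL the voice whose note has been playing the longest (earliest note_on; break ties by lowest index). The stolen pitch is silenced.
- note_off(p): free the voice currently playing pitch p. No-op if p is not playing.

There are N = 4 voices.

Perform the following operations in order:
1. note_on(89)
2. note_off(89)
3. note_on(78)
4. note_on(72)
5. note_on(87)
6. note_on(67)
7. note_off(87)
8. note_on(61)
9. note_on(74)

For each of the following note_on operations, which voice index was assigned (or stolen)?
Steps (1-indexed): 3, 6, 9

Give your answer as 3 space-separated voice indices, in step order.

Op 1: note_on(89): voice 0 is free -> assigned | voices=[89 - - -]
Op 2: note_off(89): free voice 0 | voices=[- - - -]
Op 3: note_on(78): voice 0 is free -> assigned | voices=[78 - - -]
Op 4: note_on(72): voice 1 is free -> assigned | voices=[78 72 - -]
Op 5: note_on(87): voice 2 is free -> assigned | voices=[78 72 87 -]
Op 6: note_on(67): voice 3 is free -> assigned | voices=[78 72 87 67]
Op 7: note_off(87): free voice 2 | voices=[78 72 - 67]
Op 8: note_on(61): voice 2 is free -> assigned | voices=[78 72 61 67]
Op 9: note_on(74): all voices busy, STEAL voice 0 (pitch 78, oldest) -> assign | voices=[74 72 61 67]

Answer: 0 3 0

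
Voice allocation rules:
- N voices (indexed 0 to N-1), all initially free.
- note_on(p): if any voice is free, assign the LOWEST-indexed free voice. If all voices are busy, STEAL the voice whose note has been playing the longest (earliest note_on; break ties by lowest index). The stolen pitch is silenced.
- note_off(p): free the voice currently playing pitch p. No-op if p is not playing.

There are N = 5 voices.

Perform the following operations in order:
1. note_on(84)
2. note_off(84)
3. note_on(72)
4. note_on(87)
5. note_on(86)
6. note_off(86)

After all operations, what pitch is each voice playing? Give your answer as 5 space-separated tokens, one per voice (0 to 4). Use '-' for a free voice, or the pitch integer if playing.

Op 1: note_on(84): voice 0 is free -> assigned | voices=[84 - - - -]
Op 2: note_off(84): free voice 0 | voices=[- - - - -]
Op 3: note_on(72): voice 0 is free -> assigned | voices=[72 - - - -]
Op 4: note_on(87): voice 1 is free -> assigned | voices=[72 87 - - -]
Op 5: note_on(86): voice 2 is free -> assigned | voices=[72 87 86 - -]
Op 6: note_off(86): free voice 2 | voices=[72 87 - - -]

Answer: 72 87 - - -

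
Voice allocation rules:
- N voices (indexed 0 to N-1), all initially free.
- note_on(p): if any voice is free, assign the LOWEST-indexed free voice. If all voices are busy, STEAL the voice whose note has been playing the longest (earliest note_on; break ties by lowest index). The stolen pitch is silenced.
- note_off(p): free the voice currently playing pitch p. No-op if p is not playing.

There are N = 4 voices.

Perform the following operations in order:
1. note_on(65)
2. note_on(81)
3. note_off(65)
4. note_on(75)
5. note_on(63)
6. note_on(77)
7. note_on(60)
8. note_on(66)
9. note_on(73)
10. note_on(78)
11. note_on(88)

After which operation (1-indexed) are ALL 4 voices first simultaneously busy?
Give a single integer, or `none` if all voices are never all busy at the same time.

Op 1: note_on(65): voice 0 is free -> assigned | voices=[65 - - -]
Op 2: note_on(81): voice 1 is free -> assigned | voices=[65 81 - -]
Op 3: note_off(65): free voice 0 | voices=[- 81 - -]
Op 4: note_on(75): voice 0 is free -> assigned | voices=[75 81 - -]
Op 5: note_on(63): voice 2 is free -> assigned | voices=[75 81 63 -]
Op 6: note_on(77): voice 3 is free -> assigned | voices=[75 81 63 77]
Op 7: note_on(60): all voices busy, STEAL voice 1 (pitch 81, oldest) -> assign | voices=[75 60 63 77]
Op 8: note_on(66): all voices busy, STEAL voice 0 (pitch 75, oldest) -> assign | voices=[66 60 63 77]
Op 9: note_on(73): all voices busy, STEAL voice 2 (pitch 63, oldest) -> assign | voices=[66 60 73 77]
Op 10: note_on(78): all voices busy, STEAL voice 3 (pitch 77, oldest) -> assign | voices=[66 60 73 78]
Op 11: note_on(88): all voices busy, STEAL voice 1 (pitch 60, oldest) -> assign | voices=[66 88 73 78]

Answer: 6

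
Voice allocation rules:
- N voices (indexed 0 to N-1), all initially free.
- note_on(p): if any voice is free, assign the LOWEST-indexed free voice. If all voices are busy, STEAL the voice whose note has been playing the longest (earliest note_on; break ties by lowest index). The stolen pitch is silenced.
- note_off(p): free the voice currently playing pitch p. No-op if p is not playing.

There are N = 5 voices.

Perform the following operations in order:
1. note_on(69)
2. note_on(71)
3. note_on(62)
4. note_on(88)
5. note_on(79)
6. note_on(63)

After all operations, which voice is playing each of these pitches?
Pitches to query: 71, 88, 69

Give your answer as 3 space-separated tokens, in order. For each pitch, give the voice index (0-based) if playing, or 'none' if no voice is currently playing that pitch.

Answer: 1 3 none

Derivation:
Op 1: note_on(69): voice 0 is free -> assigned | voices=[69 - - - -]
Op 2: note_on(71): voice 1 is free -> assigned | voices=[69 71 - - -]
Op 3: note_on(62): voice 2 is free -> assigned | voices=[69 71 62 - -]
Op 4: note_on(88): voice 3 is free -> assigned | voices=[69 71 62 88 -]
Op 5: note_on(79): voice 4 is free -> assigned | voices=[69 71 62 88 79]
Op 6: note_on(63): all voices busy, STEAL voice 0 (pitch 69, oldest) -> assign | voices=[63 71 62 88 79]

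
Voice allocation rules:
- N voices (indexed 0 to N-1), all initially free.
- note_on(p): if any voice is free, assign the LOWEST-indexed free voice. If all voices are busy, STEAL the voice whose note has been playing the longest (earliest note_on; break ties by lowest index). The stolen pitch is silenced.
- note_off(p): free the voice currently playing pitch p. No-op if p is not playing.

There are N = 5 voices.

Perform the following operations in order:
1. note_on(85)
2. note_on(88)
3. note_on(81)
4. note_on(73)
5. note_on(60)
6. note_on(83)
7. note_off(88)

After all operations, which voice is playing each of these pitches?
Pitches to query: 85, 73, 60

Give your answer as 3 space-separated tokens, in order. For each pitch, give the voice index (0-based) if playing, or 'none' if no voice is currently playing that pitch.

Op 1: note_on(85): voice 0 is free -> assigned | voices=[85 - - - -]
Op 2: note_on(88): voice 1 is free -> assigned | voices=[85 88 - - -]
Op 3: note_on(81): voice 2 is free -> assigned | voices=[85 88 81 - -]
Op 4: note_on(73): voice 3 is free -> assigned | voices=[85 88 81 73 -]
Op 5: note_on(60): voice 4 is free -> assigned | voices=[85 88 81 73 60]
Op 6: note_on(83): all voices busy, STEAL voice 0 (pitch 85, oldest) -> assign | voices=[83 88 81 73 60]
Op 7: note_off(88): free voice 1 | voices=[83 - 81 73 60]

Answer: none 3 4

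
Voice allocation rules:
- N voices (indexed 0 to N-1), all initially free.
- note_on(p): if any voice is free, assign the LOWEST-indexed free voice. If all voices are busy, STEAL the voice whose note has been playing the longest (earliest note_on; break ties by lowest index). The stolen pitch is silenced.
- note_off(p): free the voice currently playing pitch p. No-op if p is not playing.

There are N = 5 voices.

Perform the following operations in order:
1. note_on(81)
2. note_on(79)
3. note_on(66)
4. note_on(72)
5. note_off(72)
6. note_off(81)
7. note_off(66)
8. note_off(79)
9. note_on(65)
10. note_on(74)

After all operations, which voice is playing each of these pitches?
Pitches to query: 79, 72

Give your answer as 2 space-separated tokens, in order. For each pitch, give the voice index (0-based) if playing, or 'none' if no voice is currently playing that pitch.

Answer: none none

Derivation:
Op 1: note_on(81): voice 0 is free -> assigned | voices=[81 - - - -]
Op 2: note_on(79): voice 1 is free -> assigned | voices=[81 79 - - -]
Op 3: note_on(66): voice 2 is free -> assigned | voices=[81 79 66 - -]
Op 4: note_on(72): voice 3 is free -> assigned | voices=[81 79 66 72 -]
Op 5: note_off(72): free voice 3 | voices=[81 79 66 - -]
Op 6: note_off(81): free voice 0 | voices=[- 79 66 - -]
Op 7: note_off(66): free voice 2 | voices=[- 79 - - -]
Op 8: note_off(79): free voice 1 | voices=[- - - - -]
Op 9: note_on(65): voice 0 is free -> assigned | voices=[65 - - - -]
Op 10: note_on(74): voice 1 is free -> assigned | voices=[65 74 - - -]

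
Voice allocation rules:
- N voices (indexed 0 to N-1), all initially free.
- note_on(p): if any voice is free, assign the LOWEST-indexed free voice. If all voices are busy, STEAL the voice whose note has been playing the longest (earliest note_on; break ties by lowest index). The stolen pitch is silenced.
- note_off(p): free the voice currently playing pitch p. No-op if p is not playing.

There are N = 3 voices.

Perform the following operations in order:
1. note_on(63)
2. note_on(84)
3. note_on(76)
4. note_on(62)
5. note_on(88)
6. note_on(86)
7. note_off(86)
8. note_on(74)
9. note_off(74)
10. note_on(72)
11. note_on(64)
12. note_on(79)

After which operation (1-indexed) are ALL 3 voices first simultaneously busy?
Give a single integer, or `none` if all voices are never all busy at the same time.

Op 1: note_on(63): voice 0 is free -> assigned | voices=[63 - -]
Op 2: note_on(84): voice 1 is free -> assigned | voices=[63 84 -]
Op 3: note_on(76): voice 2 is free -> assigned | voices=[63 84 76]
Op 4: note_on(62): all voices busy, STEAL voice 0 (pitch 63, oldest) -> assign | voices=[62 84 76]
Op 5: note_on(88): all voices busy, STEAL voice 1 (pitch 84, oldest) -> assign | voices=[62 88 76]
Op 6: note_on(86): all voices busy, STEAL voice 2 (pitch 76, oldest) -> assign | voices=[62 88 86]
Op 7: note_off(86): free voice 2 | voices=[62 88 -]
Op 8: note_on(74): voice 2 is free -> assigned | voices=[62 88 74]
Op 9: note_off(74): free voice 2 | voices=[62 88 -]
Op 10: note_on(72): voice 2 is free -> assigned | voices=[62 88 72]
Op 11: note_on(64): all voices busy, STEAL voice 0 (pitch 62, oldest) -> assign | voices=[64 88 72]
Op 12: note_on(79): all voices busy, STEAL voice 1 (pitch 88, oldest) -> assign | voices=[64 79 72]

Answer: 3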